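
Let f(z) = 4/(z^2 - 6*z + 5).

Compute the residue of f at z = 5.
Write f(z) = P(z)/Q(z) with P(z) = 4 and Q(z) = z^2 - 6*z + 5.
The denominator factors as Q(z) = (z - 5)*(z - 1), so z = 5 is a simple zero of Q and P is analytic there; z = 5 is therefore a simple pole and
  Res(f, z₀) = P(z₀)/Q'(z₀).

Q'(z) = 2*z - 6, so Q'(5) = 4.
P(5) = 4.

Res(f, 5) = (4)/(4) = 1

Final answer: 1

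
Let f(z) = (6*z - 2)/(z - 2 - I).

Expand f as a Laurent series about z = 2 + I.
Put w = z - (2 + I), i.e. z = w + 2 + I. The denominator is w, so it suffices to rewrite the numerator in powers of w.

P(z) = 6*z - 2
P(w + 2 + I) = 10 + 6*I + 6*w

Dividing each term by w:
  f = (10 + 6*I)/w + 6

Substituting back w = z - 2 - I:
  f(z) = (10 + 6*I)/(z - 2 - I) + 6

The series is finite because the numerator is a polynomial; the negative powers form the principal part, and the coefficient of 1/(z - 2 - I) gives Res(f, 2 + I) = 10 + 6*I.

Final answer: (10 + 6*I)/(z - 2 - I) + 6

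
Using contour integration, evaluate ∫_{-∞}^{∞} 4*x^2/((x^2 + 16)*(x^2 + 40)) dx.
Let f(z) = 4*z^2/((z^2 + 16)*(z^2 + 40)). The denominator has no real zeros and deg Q - deg P = 2 ≥ 2, so the integral of f over the upper semicircle |z| = R tends to 0 as R → ∞. Closing the contour in the upper half-plane,
  ∫_{-∞}^{∞} f(x) dx = 2πi · Σ Res(f, z_k)  over the poles with Im z_k > 0.

Zeros of the denominator: z^2 + 40 = 0 gives z = ±2*sqrt(10)*I; z^2 + 16 = 0 gives z = ±4*I.
Upper half-plane: z = 4*I, z = 2*sqrt(10)*I (simple).

Each pole is a simple zero of Q(z) = z^4 + 56*z^2 + 640, so Res(f, z₀) = P(z₀)/Q'(z₀) with P(z) = 4*z^2, Q'(z) = 4*z^3 + 112*z:
  Res(f, 4*I) = (-64)/(192*I) = I/3
  Res(f, 2*sqrt(10)*I) = (-160)/(-96*sqrt(10)*I) = -sqrt(10)*I/6

Sum of residues: I*(2 - sqrt(10))/6
∫_{-∞}^{∞} f(x) dx = 2πi · (I*(2 - sqrt(10))/6) = pi*(-2 + sqrt(10))/3

Final answer: pi*(-2 + sqrt(10))/3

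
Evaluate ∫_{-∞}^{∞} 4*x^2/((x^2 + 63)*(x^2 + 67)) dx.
pi*(-3*sqrt(7) + sqrt(67))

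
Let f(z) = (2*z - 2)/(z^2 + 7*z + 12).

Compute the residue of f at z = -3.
-8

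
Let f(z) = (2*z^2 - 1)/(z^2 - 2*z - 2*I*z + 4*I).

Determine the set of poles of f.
{2*I, 2}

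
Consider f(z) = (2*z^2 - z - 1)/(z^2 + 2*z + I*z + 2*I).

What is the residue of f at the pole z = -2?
Write f(z) = P(z)/Q(z) with P(z) = 2*z^2 - z - 1 and Q(z) = z^2 + 2*z + I*z + 2*I.
The denominator factors as Q(z) = (z + 2)*(z + I), so z = -2 is a simple zero of Q and P is analytic there; z = -2 is therefore a simple pole and
  Res(f, z₀) = P(z₀)/Q'(z₀).

Q'(z) = 2*z + 2 + I, so Q'(-2) = -2 + I.
P(-2) = 9.

Res(f, -2) = (9)/(-2 + I) = -18/5 - 9*I/5

Final answer: -18/5 - 9*I/5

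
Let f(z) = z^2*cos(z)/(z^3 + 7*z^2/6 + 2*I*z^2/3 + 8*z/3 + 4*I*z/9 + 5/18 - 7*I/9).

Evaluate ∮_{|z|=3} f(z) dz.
pi*(-11/205 - 17*I/205)*cosh(1/3) + pi*(-109/325 + 313*I/325)*cos(2/3 - I) + pi*(5184/13325 + 14922*I/13325)*cos(1/2 + 2*I)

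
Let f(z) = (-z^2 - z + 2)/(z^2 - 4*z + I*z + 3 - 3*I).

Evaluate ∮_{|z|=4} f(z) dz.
pi*(-2 - 10*I)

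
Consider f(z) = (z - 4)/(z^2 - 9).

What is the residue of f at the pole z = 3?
-1/6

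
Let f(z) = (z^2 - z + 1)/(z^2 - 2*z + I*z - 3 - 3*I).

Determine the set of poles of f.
The singularities of f are the zeros of the denominator. Factoring,
  z^2 - 2*z + I*z - 3 - 3*I = (z + 1 + I)*(z - 3)
so the candidates are z = -1 - I, z = 3.

Check the numerator P(z) = z^2 - z + 1 at each one:
  P(-1 - I) = 2 + 3*I ≠ 0, so z = -1 - I is a (simple) pole.
  P(3) = 7 ≠ 0, so z = 3 is a (simple) pole.

Poles of f: {-1 - I, 3}

Final answer: {-1 - I, 3}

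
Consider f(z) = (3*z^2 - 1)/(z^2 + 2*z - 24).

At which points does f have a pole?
The singularities of f are the zeros of the denominator. Factoring,
  z^2 + 2*z - 24 = (z + 6)*(z - 4)
so the candidates are z = -6, z = 4.

Check the numerator P(z) = 3*z^2 - 1 at each one:
  P(-6) = 107 ≠ 0, so z = -6 is a (simple) pole.
  P(4) = 47 ≠ 0, so z = 4 is a (simple) pole.

Poles of f: {-6, 4}

Final answer: {-6, 4}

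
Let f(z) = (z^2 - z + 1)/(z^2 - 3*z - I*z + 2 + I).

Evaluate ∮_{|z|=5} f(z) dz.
By the residue theorem, ∮_C f(z) dz = 2πi · (sum of the residues of f at the poles inside |z| = 5).

The denominator factors as (z - 2 - I)*(z - 1), so the singularities of f are simple poles at z = 2 + I, z = 1.
  |2 + I|² = 5 < 25 = 5², so this pole is inside the contour.
  |1|² = 1 < 25 = 5², so this pole is inside the contour.

With P(z) = z^2 - z + 1 and Q(z) = z^2 - 3*z - I*z + 2 + I, each pole is simple, so Res(f, z₀) = P(z₀)/Q'(z₀) with Q'(z) = 2*z - 3 - I.
  Res(f, 2 + I) = P(2 + I)/Q'(2 + I) = (2 + 3*I)/(1 + I) = 5/2 + I/2
  Res(f, 1) = P(1)/Q'(1) = (1)/(-1 - I) = -1/2 + I/2

Sum of residues inside C: 2 + I
∮_C f(z) dz = 2πi · (2 + I) = pi*(-2 + 4*I)

Final answer: pi*(-2 + 4*I)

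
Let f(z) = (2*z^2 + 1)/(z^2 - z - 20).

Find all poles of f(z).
The singularities of f are the zeros of the denominator. Factoring,
  z^2 - z - 20 = (z + 4)*(z - 5)
so the candidates are z = -4, z = 5.

Check the numerator P(z) = 2*z^2 + 1 at each one:
  P(-4) = 33 ≠ 0, so z = -4 is a (simple) pole.
  P(5) = 51 ≠ 0, so z = 5 is a (simple) pole.

Poles of f: {-4, 5}

Final answer: {-4, 5}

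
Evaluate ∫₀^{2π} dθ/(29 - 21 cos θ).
pi/10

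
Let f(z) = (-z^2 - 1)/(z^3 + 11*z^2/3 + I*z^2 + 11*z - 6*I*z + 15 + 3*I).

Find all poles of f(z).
The singularities of f are the zeros of the denominator. Factoring,
  z^3 + 11*z^2/3 + I*z^2 + 11*z - 6*I*z + 15 + 3*I = (z + 2/3 + I)*(z + 3 + 3*I)*(z - 3*I)
so the candidates are z = -2/3 - I, z = -3 - 3*I, z = 3*I.

Check the numerator P(z) = -z^2 - 1 at each one:
  P(-2/3 - I) = -4/9 - 4*I/3 ≠ 0, so z = -2/3 - I is a (simple) pole.
  P(-3 - 3*I) = -1 - 18*I ≠ 0, so z = -3 - 3*I is a (simple) pole.
  P(3*I) = 8 ≠ 0, so z = 3*I is a (simple) pole.

Poles of f: {-3 - 3*I, -2/3 - I, 3*I}

Final answer: {-3 - 3*I, -2/3 - I, 3*I}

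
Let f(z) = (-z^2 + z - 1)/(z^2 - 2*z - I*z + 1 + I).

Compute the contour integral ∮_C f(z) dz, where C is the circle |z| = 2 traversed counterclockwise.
By the residue theorem, ∮_C f(z) dz = 2πi · (sum of the residues of f at the poles inside |z| = 2).

The denominator factors as (z - 1 - I)*(z - 1), so the singularities of f are simple poles at z = 1 + I, z = 1.
  |1 + I|² = 2 < 4 = 2², so this pole is inside the contour.
  |1|² = 1 < 4 = 2², so this pole is inside the contour.

With P(z) = -z^2 + z - 1 and Q(z) = z^2 - 2*z - I*z + 1 + I, each pole is simple, so Res(f, z₀) = P(z₀)/Q'(z₀) with Q'(z) = 2*z - 2 - I.
  Res(f, 1 + I) = P(1 + I)/Q'(1 + I) = (-I)/(I) = -1
  Res(f, 1) = P(1)/Q'(1) = (-1)/(-I) = -I

Sum of residues inside C: -1 - I
∮_C f(z) dz = 2πi · (-1 - I) = pi*(2 - 2*I)

Final answer: pi*(2 - 2*I)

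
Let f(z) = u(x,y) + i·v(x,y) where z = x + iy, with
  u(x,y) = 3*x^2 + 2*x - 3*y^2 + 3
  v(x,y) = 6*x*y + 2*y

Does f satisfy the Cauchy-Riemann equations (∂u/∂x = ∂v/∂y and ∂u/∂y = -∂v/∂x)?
∂u/∂x = 6*x + 2
∂v/∂y = 6*x + 2
∂u/∂y = -6*y
∂v/∂x = 6*y
∂u/∂x = ∂v/∂y and ∂u/∂y = -∂v/∂x hold identically; f is analytic.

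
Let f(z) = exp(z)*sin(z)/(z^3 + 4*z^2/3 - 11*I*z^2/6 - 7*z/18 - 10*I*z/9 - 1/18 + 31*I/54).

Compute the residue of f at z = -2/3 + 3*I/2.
Write f(z) = P(z)/Q(z) with P(z) = exp(z)*sin(z) and Q(z) = z^3 + 4*z^2/3 - 11*I*z^2/6 - 7*z/18 - 10*I*z/9 - 1/18 + 31*I/54.
The denominator factors as Q(z) = (z + 2/3 - 3*I/2)*(z + 1 - I/3)*(z - 1/3), so z = -2/3 + 3*I/2 is a simple zero of Q and P is analytic there; z = -2/3 + 3*I/2 is therefore a simple pole and
  Res(f, z₀) = P(z₀)/Q'(z₀).

Q'(z) = 3*z^2 + 8*z/3 - 11*I*z/3 - 7/18 - 10*I/9, so Q'(-2/3 + 3*I/2) = -25/12 - 2*I/3.
P(-2/3 + 3*I/2) = -exp(-2/3 + 3*I/2)*sin(2/3 - 3*I/2).

Res(f, -2/3 + 3*I/2) = (-exp(-2/3 + 3*I/2)*sin(2/3 - 3*I/2))/(-25/12 - 2*I/3) = (300/689 - 96*I/689)*exp(-2/3 + 3*I/2)*sin(2/3 - 3*I/2)

Final answer: (300/689 - 96*I/689)*exp(-2/3 + 3*I/2)*sin(2/3 - 3*I/2)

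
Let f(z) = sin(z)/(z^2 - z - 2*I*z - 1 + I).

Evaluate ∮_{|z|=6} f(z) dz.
2*pi*sinh(1) + 2*I*pi*sin(1 + I)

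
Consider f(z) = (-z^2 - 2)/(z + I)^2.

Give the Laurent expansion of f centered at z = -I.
Put w = z - (-I), i.e. z = w - I. The denominator is w^2, so it suffices to rewrite the numerator in powers of w.

P(z) = -z^2 - 2
P(w - I) = -1 + 2*I*w - w^2

Dividing each term by w^2:
  f = -1/w^2 + 2*I/w - 1

Substituting back w = z + I:
  f(z) = -1/(z + I)^2 + 2*I/(z + I) - 1

The series is finite because the numerator is a polynomial; the negative powers form the principal part, and the coefficient of 1/(z + I) gives Res(f, -I) = 2*I.

Final answer: -1/(z + I)^2 + 2*I/(z + I) - 1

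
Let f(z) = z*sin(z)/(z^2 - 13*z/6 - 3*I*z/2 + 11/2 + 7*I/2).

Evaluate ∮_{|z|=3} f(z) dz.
By the residue theorem, ∮_C f(z) dz = 2πi · (sum of the residues of f at the poles inside |z| = 3).

The denominator factors as (z - 2/3 - 3*I)*(z - 3/2 + 3*I/2), so the singularities of f are simple poles at z = 2/3 + 3*I, z = 3/2 - 3*I/2.
  |2/3 + 3*I|² = 85/9 > 9 = 3², so this pole is outside the contour.
  |3/2 - 3*I/2|² = 9/2 < 9 = 3², so this pole is inside the contour.

With P(z) = z*sin(z) and Q(z) = z^2 - 13*z/6 - 3*I*z/2 + 11/2 + 7*I/2, each pole is simple, so Res(f, z₀) = P(z₀)/Q'(z₀) with Q'(z) = 2*z - 13/6 - 3*I/2.
  Res(f, 3/2 - 3*I/2) = P(3/2 - 3*I/2)/Q'(3/2 - 3*I/2) = ((3/2 - 3*I/2)*sin(3/2 - 3*I/2))/(5/6 - 9*I/2) = (144/377 + 99*I/377)*sin(3/2 - 3*I/2)

∮_C f(z) dz = 2πi · ((144/377 + 99*I/377)*sin(3/2 - 3*I/2)) = pi*(-198/377 + 288*I/377)*sin(3/2 - 3*I/2)

Final answer: pi*(-198/377 + 288*I/377)*sin(3/2 - 3*I/2)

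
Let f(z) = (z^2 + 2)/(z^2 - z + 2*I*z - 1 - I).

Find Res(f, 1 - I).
Write f(z) = P(z)/Q(z) with P(z) = z^2 + 2 and Q(z) = z^2 - z + 2*I*z - 1 - I.
The denominator factors as Q(z) = (z + I)*(z - 1 + I), so z = 1 - I is a simple zero of Q and P is analytic there; z = 1 - I is therefore a simple pole and
  Res(f, z₀) = P(z₀)/Q'(z₀).

Q'(z) = 2*z - 1 + 2*I, so Q'(1 - I) = 1.
P(1 - I) = 2 - 2*I.

Res(f, 1 - I) = (2 - 2*I)/(1) = 2 - 2*I

Final answer: 2 - 2*I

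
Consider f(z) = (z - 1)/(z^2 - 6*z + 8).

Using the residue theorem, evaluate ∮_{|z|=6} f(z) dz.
By the residue theorem, ∮_C f(z) dz = 2πi · (sum of the residues of f at the poles inside |z| = 6).

The denominator factors as (z - 2)*(z - 4), so the singularities of f are simple poles at z = 2, z = 4.
  |2|² = 4 < 36 = 6², so this pole is inside the contour.
  |4|² = 16 < 36 = 6², so this pole is inside the contour.

With P(z) = z - 1 and Q(z) = z^2 - 6*z + 8, each pole is simple, so Res(f, z₀) = P(z₀)/Q'(z₀) with Q'(z) = 2*z - 6.
  Res(f, 2) = P(2)/Q'(2) = (1)/(-2) = -1/2
  Res(f, 4) = P(4)/Q'(4) = (3)/(2) = 3/2

Sum of residues inside C: 1
∮_C f(z) dz = 2πi · (1) = 2*I*pi

Final answer: 2*I*pi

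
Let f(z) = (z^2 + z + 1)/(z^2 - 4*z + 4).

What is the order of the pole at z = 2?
2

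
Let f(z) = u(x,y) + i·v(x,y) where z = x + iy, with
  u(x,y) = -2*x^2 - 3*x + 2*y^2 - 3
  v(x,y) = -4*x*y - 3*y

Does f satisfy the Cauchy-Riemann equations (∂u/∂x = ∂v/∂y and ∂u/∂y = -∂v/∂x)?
∂u/∂x = -4*x - 3
∂v/∂y = -4*x - 3
∂u/∂y = 4*y
∂v/∂x = -4*y
∂u/∂x = ∂v/∂y and ∂u/∂y = -∂v/∂x hold identically; f is analytic.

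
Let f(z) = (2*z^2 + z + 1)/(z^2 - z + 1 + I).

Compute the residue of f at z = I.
Write f(z) = P(z)/Q(z) with P(z) = 2*z^2 + z + 1 and Q(z) = z^2 - z + 1 + I.
The denominator factors as Q(z) = (z - 1 + I)*(z - I), so z = I is a simple zero of Q and P is analytic there; z = I is therefore a simple pole and
  Res(f, z₀) = P(z₀)/Q'(z₀).

Q'(z) = 2*z - 1, so Q'(I) = -1 + 2*I.
P(I) = -1 + I.

Res(f, I) = (-1 + I)/(-1 + 2*I) = 3/5 + I/5

Final answer: 3/5 + I/5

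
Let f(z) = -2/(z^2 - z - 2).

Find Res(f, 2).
-2/3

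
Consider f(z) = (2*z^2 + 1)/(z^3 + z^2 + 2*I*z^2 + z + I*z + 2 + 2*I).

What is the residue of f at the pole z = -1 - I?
7/10 + 11*I/10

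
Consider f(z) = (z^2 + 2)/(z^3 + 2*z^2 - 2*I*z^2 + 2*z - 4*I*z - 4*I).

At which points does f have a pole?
The singularities of f are the zeros of the denominator. Factoring,
  z^3 + 2*z^2 - 2*I*z^2 + 2*z - 4*I*z - 4*I = (z + 1 + I)*(z - 2*I)*(z + 1 - I)
so the candidates are z = -1 - I, z = 2*I, z = -1 + I.

Check the numerator P(z) = z^2 + 2 at each one:
  P(-1 - I) = 2 + 2*I ≠ 0, so z = -1 - I is a (simple) pole.
  P(2*I) = -2 ≠ 0, so z = 2*I is a (simple) pole.
  P(-1 + I) = 2 - 2*I ≠ 0, so z = -1 + I is a (simple) pole.

Poles of f: {-1 - I, -1 + I, 2*I}

Final answer: {-1 - I, -1 + I, 2*I}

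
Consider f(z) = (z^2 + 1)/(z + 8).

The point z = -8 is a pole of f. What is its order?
Factor the denominator:
  z + 8 = (z + 8)

The numerator P(z) = z^2 + 1 has P(-8) = 65 ≠ 0, so no factor of (z + 8) cancels.
Near z = -8 we can therefore write f(z) = g(z)/(z + 8) with g analytic at -8 and g(-8) ≠ 0 (g is just the numerator).

Hence z = -8 is a pole of order 1.

Final answer: 1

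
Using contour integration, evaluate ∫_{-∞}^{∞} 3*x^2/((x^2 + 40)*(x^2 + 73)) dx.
pi*(-2*sqrt(10) + sqrt(73))/11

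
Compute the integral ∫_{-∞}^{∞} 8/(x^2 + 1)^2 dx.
Let f(z) = 8/(z^2 + 1)^2. The denominator has no real zeros and deg Q - deg P = 4 ≥ 2, so the integral of f over the upper semicircle |z| = R tends to 0 as R → ∞. Closing the contour in the upper half-plane,
  ∫_{-∞}^{∞} f(x) dx = 2πi · Σ Res(f, z_k)  over the poles with Im z_k > 0.

Zeros of the denominator: z^2 + 1 = 0 gives z = ±I.
Upper half-plane: z = I (a pole of order 2).

Write f(z) = g(z)/(z - I)^2 with g(z) = 8/(z + I)^2. For a double pole, Res(f, z₀) = g'(z₀):
  g'(z) = -16/(z + I)^3
  Res(f, I) = g'(I) = -2*I

∫_{-∞}^{∞} f(x) dx = 2πi · (-2*I) = 4*pi

Final answer: 4*pi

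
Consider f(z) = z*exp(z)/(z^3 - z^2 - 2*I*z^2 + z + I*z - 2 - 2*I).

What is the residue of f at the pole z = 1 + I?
Write f(z) = P(z)/Q(z) with P(z) = z*exp(z) and Q(z) = z^3 - z^2 - 2*I*z^2 + z + I*z - 2 - 2*I.
The denominator factors as Q(z) = (z - 2*I)*(z - 1 - I)*(z + I), so z = 1 + I is a simple zero of Q and P is analytic there; z = 1 + I is therefore a simple pole and
  Res(f, z₀) = P(z₀)/Q'(z₀).

Q'(z) = 3*z^2 - 2*z - 4*I*z + 1 + I, so Q'(1 + I) = 3 + I.
P(1 + I) = (1 + I)*exp(1 + I).

Res(f, 1 + I) = ((1 + I)*exp(1 + I))/(3 + I) = (2/5 + I/5)*exp(1 + I)

Final answer: (2/5 + I/5)*exp(1 + I)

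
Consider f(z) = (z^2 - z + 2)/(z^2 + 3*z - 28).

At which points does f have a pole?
{-7, 4}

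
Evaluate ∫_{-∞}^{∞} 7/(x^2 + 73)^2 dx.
Let f(z) = 7/(z^2 + 73)^2. The denominator has no real zeros and deg Q - deg P = 4 ≥ 2, so the integral of f over the upper semicircle |z| = R tends to 0 as R → ∞. Closing the contour in the upper half-plane,
  ∫_{-∞}^{∞} f(x) dx = 2πi · Σ Res(f, z_k)  over the poles with Im z_k > 0.

Zeros of the denominator: z^2 + 73 = 0 gives z = ±sqrt(73)*I.
Upper half-plane: z = sqrt(73)*I (a pole of order 2).

Write f(z) = g(z)/(z - sqrt(73)*I)^2 with g(z) = 7/(z + sqrt(73)*I)^2. For a double pole, Res(f, z₀) = g'(z₀):
  g'(z) = -14/(z + sqrt(73)*I)^3
  Res(f, sqrt(73)*I) = g'(sqrt(73)*I) = -7*sqrt(73)*I/21316

∫_{-∞}^{∞} f(x) dx = 2πi · (-7*sqrt(73)*I/21316) = 7*sqrt(73)*pi/10658

Final answer: 7*sqrt(73)*pi/10658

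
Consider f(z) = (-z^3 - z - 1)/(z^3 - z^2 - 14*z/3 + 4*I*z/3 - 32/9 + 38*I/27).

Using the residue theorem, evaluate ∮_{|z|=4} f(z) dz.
-2*I*pi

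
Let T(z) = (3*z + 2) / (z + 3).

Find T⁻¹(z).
Set w = T(z) = (3*z + 2) / (z + 3) and solve for z:
  w*(z + 3) = 3*z + 2
  3*w + z*(w - 3) - 2 = 0
  z*(w - 3) = 2 - 3*w
  z = (3*w - 2)/(3 - w)
Renaming the variable, T⁻¹(z) = (3*z - 2)/(-z + 3) = (-3*z + 2)/(z - 3).
(Check: ad - bc = 7 ≠ 0, so T is invertible.)

Final answer: (-3*z + 2)/(z - 3)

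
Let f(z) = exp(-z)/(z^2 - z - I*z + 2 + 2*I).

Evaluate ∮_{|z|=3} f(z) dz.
By the residue theorem, ∮_C f(z) dz = 2πi · (sum of the residues of f at the poles inside |z| = 3).

The denominator factors as (z - 2*I)*(z - 1 + I), so the singularities of f are simple poles at z = 2*I, z = 1 - I.
  |2*I|² = 4 < 9 = 3², so this pole is inside the contour.
  |1 - I|² = 2 < 9 = 3², so this pole is inside the contour.

With P(z) = exp(-z) and Q(z) = z^2 - z - I*z + 2 + 2*I, each pole is simple, so Res(f, z₀) = P(z₀)/Q'(z₀) with Q'(z) = 2*z - 1 - I.
  Res(f, 2*I) = P(2*I)/Q'(2*I) = (exp(-2*I))/(-1 + 3*I) = (-1/10 - 3*I/10)*exp(-2*I)
  Res(f, 1 - I) = P(1 - I)/Q'(1 - I) = (exp(-1 + I))/(1 - 3*I) = (1/10 + 3*I/10)*exp(-1 + I)

Sum of residues inside C: (1/10 + 3*I/10)*exp(-1 + I) + (-1/10 - 3*I/10)*exp(-2*I)
∮_C f(z) dz = 2πi · ((1/10 + 3*I/10)*exp(-1 + I) + (-1/10 - 3*I/10)*exp(-2*I)) = pi*(3/5 - I/5)*exp(-2*I) + pi*(-3/5 + I/5)*exp(-1 + I)

Final answer: pi*(3/5 - I/5)*exp(-2*I) + pi*(-3/5 + I/5)*exp(-1 + I)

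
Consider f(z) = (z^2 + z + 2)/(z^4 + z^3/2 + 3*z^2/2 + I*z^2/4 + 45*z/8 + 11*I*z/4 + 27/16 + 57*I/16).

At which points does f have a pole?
{-3/2, -1/2 - I/2, 1/2 + 2*I, 1 - 3*I/2}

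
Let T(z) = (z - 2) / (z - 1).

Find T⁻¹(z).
Set w = T(z) = (z - 2) / (z - 1) and solve for z:
  w*(z - 1) = z - 2
  -w + z*(w - 1) + 2 = 0
  z*(w - 1) = w - 2
  z = (2 - w)/(1 - w)
Renaming the variable, T⁻¹(z) = (-z + 2)/(-z + 1) = (z - 2)/(z - 1).
(Check: ad - bc = 1 ≠ 0, so T is invertible.)

Final answer: (z - 2)/(z - 1)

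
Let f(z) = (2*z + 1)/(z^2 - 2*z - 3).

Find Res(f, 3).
Write f(z) = P(z)/Q(z) with P(z) = 2*z + 1 and Q(z) = z^2 - 2*z - 3.
The denominator factors as Q(z) = (z - 3)*(z + 1), so z = 3 is a simple zero of Q and P is analytic there; z = 3 is therefore a simple pole and
  Res(f, z₀) = P(z₀)/Q'(z₀).

Q'(z) = 2*z - 2, so Q'(3) = 4.
P(3) = 7.

Res(f, 3) = (7)/(4) = 7/4

Final answer: 7/4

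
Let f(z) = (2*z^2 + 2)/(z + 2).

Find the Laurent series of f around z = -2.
Put w = z - (-2), i.e. z = w - 2. The denominator is w, so it suffices to rewrite the numerator in powers of w.

P(z) = 2*z^2 + 2
P(w - 2) = 10 - 8*w + 2*w^2

Dividing each term by w:
  f = 10/w - 8 + 2*w

Substituting back w = z + 2:
  f(z) = 10/(z + 2) - 8 + 2*(z + 2)

The series is finite because the numerator is a polynomial; the negative powers form the principal part, and the coefficient of 1/(z + 2) gives Res(f, -2) = 10.

Final answer: 10/(z + 2) - 8 + 2*(z + 2)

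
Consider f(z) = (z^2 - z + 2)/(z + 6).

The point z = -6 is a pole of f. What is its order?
1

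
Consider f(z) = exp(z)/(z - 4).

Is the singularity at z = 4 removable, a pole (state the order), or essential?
Write f(z) = g(z)/(z - 4) with g(z) = exp(z).
g is entire and g(4) = exp(4) ≠ 0, so no factor of (z - 4) cancels: the Laurent expansion of f about z = 4 starts at the power -1, i.e. lim_{z→z₀} (z - z₀) f(z) = exp(4) is finite and nonzero.
So z = 4 is a pole of order 1.

Final answer: pole of order 1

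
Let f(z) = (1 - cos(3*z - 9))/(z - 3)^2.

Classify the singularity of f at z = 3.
Let u = z - 3. The argument of cos is 3*z - 9 = 3u, so
  f = (1 - cos(3u))/u^2 = ((3u)^2/2 - (3u)^4/24 + ...)/u^2 = 9/2 - (27/8)*u^2 + ...
The Laurent expansion about u = 0 has no negative powers; equivalently lim_{z→3} f(z) = 9/2 exists and is finite.
So the singularity is removable.

Final answer: removable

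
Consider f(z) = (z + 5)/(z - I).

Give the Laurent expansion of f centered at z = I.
Put w = z - (I), i.e. z = w + I. The denominator is w, so it suffices to rewrite the numerator in powers of w.

P(z) = z + 5
P(w + I) = 5 + I + w

Dividing each term by w:
  f = (5 + I)/w + 1

Substituting back w = z - I:
  f(z) = (5 + I)/(z - I) + 1

The series is finite because the numerator is a polynomial; the negative powers form the principal part, and the coefficient of 1/(z - I) gives Res(f, I) = 5 + I.

Final answer: (5 + I)/(z - I) + 1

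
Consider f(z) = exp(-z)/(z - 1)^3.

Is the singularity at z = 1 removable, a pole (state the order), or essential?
Write f(z) = g(z)/(z - 1)^3 with g(z) = exp(-z).
g is entire and g(1) = exp(-1) ≠ 0, so no factor of (z - 1) cancels: the Laurent expansion of f about z = 1 starts at the power -3, i.e. lim_{z→z₀} (z - z₀)^3 f(z) = exp(-1) is finite and nonzero.
So z = 1 is a pole of order 3.

Final answer: pole of order 3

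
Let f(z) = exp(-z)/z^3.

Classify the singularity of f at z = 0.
Write f(z) = g(z)/z^3 with g(z) = exp(-z).
g is entire and g(0) = 1 ≠ 0, so no factor of (z) cancels: the Laurent expansion of f about z = 0 starts at the power -3, i.e. lim_{z→z₀} (z - z₀)^3 f(z) = 1 is finite and nonzero.
So z = 0 is a pole of order 3.

Final answer: pole of order 3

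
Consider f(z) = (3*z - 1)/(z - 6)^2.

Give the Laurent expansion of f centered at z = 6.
17/(z - 6)^2 + 3/(z - 6)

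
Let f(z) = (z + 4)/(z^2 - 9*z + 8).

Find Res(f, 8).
Write f(z) = P(z)/Q(z) with P(z) = z + 4 and Q(z) = z^2 - 9*z + 8.
The denominator factors as Q(z) = (z - 8)*(z - 1), so z = 8 is a simple zero of Q and P is analytic there; z = 8 is therefore a simple pole and
  Res(f, z₀) = P(z₀)/Q'(z₀).

Q'(z) = 2*z - 9, so Q'(8) = 7.
P(8) = 12.

Res(f, 8) = (12)/(7) = 12/7

Final answer: 12/7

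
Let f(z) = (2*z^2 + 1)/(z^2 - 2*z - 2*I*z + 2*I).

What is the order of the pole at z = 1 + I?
Factor the denominator:
  z^2 - 2*z - 2*I*z + 2*I = (z - 1 - I)^2

The numerator P(z) = 2*z^2 + 1 has P(1 + I) = 1 + 4*I ≠ 0, so no factor of (z - 1 - I) cancels.
Near z = 1 + I we can therefore write f(z) = g(z)/(z - 1 - I)^2 with g analytic at 1 + I and g(1 + I) ≠ 0 (g is just the numerator).

Hence z = 1 + I is a pole of order 2.

Final answer: 2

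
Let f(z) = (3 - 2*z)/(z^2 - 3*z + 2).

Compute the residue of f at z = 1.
-1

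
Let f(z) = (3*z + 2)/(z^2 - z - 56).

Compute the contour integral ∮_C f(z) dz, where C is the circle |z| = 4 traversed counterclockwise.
By the residue theorem, ∮_C f(z) dz = 2πi · (sum of the residues of f at the poles inside |z| = 4).

The denominator factors as (z - 8)*(z + 7), so the singularities of f are simple poles at z = 8, z = -7.
  |8|² = 64 > 16 = 4², so this pole is outside the contour.
  |-7|² = 49 > 16 = 4², so this pole is outside the contour.

No pole lies inside the contour, so f is analytic on and inside C and the integral is 0 (Cauchy's theorem).

Final answer: 0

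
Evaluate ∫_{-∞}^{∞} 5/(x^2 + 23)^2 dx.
Let f(z) = 5/(z^2 + 23)^2. The denominator has no real zeros and deg Q - deg P = 4 ≥ 2, so the integral of f over the upper semicircle |z| = R tends to 0 as R → ∞. Closing the contour in the upper half-plane,
  ∫_{-∞}^{∞} f(x) dx = 2πi · Σ Res(f, z_k)  over the poles with Im z_k > 0.

Zeros of the denominator: z^2 + 23 = 0 gives z = ±sqrt(23)*I.
Upper half-plane: z = sqrt(23)*I (a pole of order 2).

Write f(z) = g(z)/(z - sqrt(23)*I)^2 with g(z) = 5/(z + sqrt(23)*I)^2. For a double pole, Res(f, z₀) = g'(z₀):
  g'(z) = -10/(z + sqrt(23)*I)^3
  Res(f, sqrt(23)*I) = g'(sqrt(23)*I) = -5*sqrt(23)*I/2116

∫_{-∞}^{∞} f(x) dx = 2πi · (-5*sqrt(23)*I/2116) = 5*sqrt(23)*pi/1058

Final answer: 5*sqrt(23)*pi/1058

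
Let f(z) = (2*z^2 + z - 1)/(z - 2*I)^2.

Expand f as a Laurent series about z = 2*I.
(-9 + 2*I)/(z - 2*I)^2 + (1 + 8*I)/(z - 2*I) + 2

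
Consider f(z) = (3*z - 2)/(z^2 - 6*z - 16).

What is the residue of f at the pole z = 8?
11/5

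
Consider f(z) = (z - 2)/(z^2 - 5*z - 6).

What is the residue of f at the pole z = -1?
3/7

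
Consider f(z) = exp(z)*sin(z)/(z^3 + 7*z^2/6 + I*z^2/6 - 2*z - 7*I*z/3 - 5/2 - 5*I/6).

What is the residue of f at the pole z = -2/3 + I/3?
Write f(z) = P(z)/Q(z) with P(z) = exp(z)*sin(z) and Q(z) = z^3 + 7*z^2/6 + I*z^2/6 - 2*z - 7*I*z/3 - 5/2 - 5*I/6.
The denominator factors as Q(z) = (z + 2/3 - I/3)*(z - 3/2 - I/2)*(z + 2 + I), so z = -2/3 + I/3 is a simple zero of Q and P is analytic there; z = -2/3 + I/3 is therefore a simple pole and
  Res(f, z₀) = P(z₀)/Q'(z₀).

Q'(z) = 3*z^2 + 7*z/3 + I*z/3 - 2 - 7*I/3, so Q'(-2/3 + I/3) = -8/3 - 28*I/9.
P(-2/3 + I/3) = -exp(-2/3 + I/3)*sin(2/3 - I/3).

Res(f, -2/3 + I/3) = (-exp(-2/3 + I/3)*sin(2/3 - I/3))/(-8/3 - 28*I/9) = (27/170 - 63*I/340)*exp(-2/3 + I/3)*sin(2/3 - I/3)

Final answer: (27/170 - 63*I/340)*exp(-2/3 + I/3)*sin(2/3 - I/3)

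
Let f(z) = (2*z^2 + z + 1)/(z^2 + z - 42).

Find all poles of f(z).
The singularities of f are the zeros of the denominator. Factoring,
  z^2 + z - 42 = (z + 7)*(z - 6)
so the candidates are z = -7, z = 6.

Check the numerator P(z) = 2*z^2 + z + 1 at each one:
  P(-7) = 92 ≠ 0, so z = -7 is a (simple) pole.
  P(6) = 79 ≠ 0, so z = 6 is a (simple) pole.

Poles of f: {-7, 6}

Final answer: {-7, 6}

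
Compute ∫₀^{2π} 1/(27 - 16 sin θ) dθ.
Call the integral J. The integrand is 2π-periodic and we integrate over a full period, so shifting θ does not change the value (θ → θ + π/2 turns sin θ into cos θ; θ → θ + π flips the sign of the trig term). Hence
  J = ∫₀^{2π} dθ/(27 + 16 cos θ).
Put z = e^{iθ}: then cos θ = (z + 1/z)/2, dθ = dz/(iz), and z runs once counterclockwise around |z| = 1:
  J = ∮_{|z|=1} 1/(27 + 16*(z + 1/z)/2) · dz/(iz) = (2/i) ∮_{|z|=1} dz/(16*z^2 + 54*z + 16).
The roots of 16*z^2 + 54*z + 16 are z = (-27 ± sqrt(27^2 - 16^2))/16, with sqrt(473) = sqrt(473); their product is 1, so only z₊ = -27/16 + sqrt(473)/16 lies inside the unit circle (z₋ = -27/16 - sqrt(473)/16 lies outside).
z₊ is a simple zero of q(z) = 16*z^2 + 54*z + 16, so Res(1/q, z₊) = 1/q'(z₊) with q'(z) = 32*z + 54; and q'(z₊) = 16*(z₊ - z₋) = 2*sqrt(473).
Therefore J = (2/i) · 2πi · 1/(2*sqrt(473)) = 2*pi/(sqrt(473)) = 2*sqrt(473)*pi/473

Final answer: 2*sqrt(473)*pi/473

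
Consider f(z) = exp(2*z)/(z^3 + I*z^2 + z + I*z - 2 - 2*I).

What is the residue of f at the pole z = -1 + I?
(-1/50 + 7*I/50)*exp(-2 + 2*I)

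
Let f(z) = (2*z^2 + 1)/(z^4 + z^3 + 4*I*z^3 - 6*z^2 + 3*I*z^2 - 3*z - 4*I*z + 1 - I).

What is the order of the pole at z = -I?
3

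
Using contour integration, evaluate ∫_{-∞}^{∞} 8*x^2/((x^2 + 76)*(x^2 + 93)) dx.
Let f(z) = 8*z^2/((z^2 + 76)*(z^2 + 93)). The denominator has no real zeros and deg Q - deg P = 2 ≥ 2, so the integral of f over the upper semicircle |z| = R tends to 0 as R → ∞. Closing the contour in the upper half-plane,
  ∫_{-∞}^{∞} f(x) dx = 2πi · Σ Res(f, z_k)  over the poles with Im z_k > 0.

Zeros of the denominator: z^2 + 93 = 0 gives z = ±sqrt(93)*I; z^2 + 76 = 0 gives z = ±2*sqrt(19)*I.
Upper half-plane: z = 2*sqrt(19)*I, z = sqrt(93)*I (simple).

Each pole is a simple zero of Q(z) = z^4 + 169*z^2 + 7068, so Res(f, z₀) = P(z₀)/Q'(z₀) with P(z) = 8*z^2, Q'(z) = 4*z^3 + 338*z:
  Res(f, 2*sqrt(19)*I) = (-608)/(68*sqrt(19)*I) = 8*sqrt(19)*I/17
  Res(f, sqrt(93)*I) = (-744)/(-34*sqrt(93)*I) = -4*sqrt(93)*I/17

Sum of residues: 4*I*(-sqrt(93) + 2*sqrt(19))/17
∫_{-∞}^{∞} f(x) dx = 2πi · (4*I*(-sqrt(93) + 2*sqrt(19))/17) = 8*pi*(-2*sqrt(19) + sqrt(93))/17

Final answer: 8*pi*(-2*sqrt(19) + sqrt(93))/17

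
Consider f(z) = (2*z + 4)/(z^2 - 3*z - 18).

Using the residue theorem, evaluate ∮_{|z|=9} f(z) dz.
By the residue theorem, ∮_C f(z) dz = 2πi · (sum of the residues of f at the poles inside |z| = 9).

The denominator factors as (z + 3)*(z - 6), so the singularities of f are simple poles at z = -3, z = 6.
  |-3|² = 9 < 81 = 9², so this pole is inside the contour.
  |6|² = 36 < 81 = 9², so this pole is inside the contour.

With P(z) = 2*z + 4 and Q(z) = z^2 - 3*z - 18, each pole is simple, so Res(f, z₀) = P(z₀)/Q'(z₀) with Q'(z) = 2*z - 3.
  Res(f, -3) = P(-3)/Q'(-3) = (-2)/(-9) = 2/9
  Res(f, 6) = P(6)/Q'(6) = (16)/(9) = 16/9

Sum of residues inside C: 2
∮_C f(z) dz = 2πi · (2) = 4*I*pi

Final answer: 4*I*pi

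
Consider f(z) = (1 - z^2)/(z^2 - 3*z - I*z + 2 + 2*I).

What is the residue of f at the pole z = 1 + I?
Write f(z) = P(z)/Q(z) with P(z) = 1 - z^2 and Q(z) = z^2 - 3*z - I*z + 2 + 2*I.
The denominator factors as Q(z) = (z - 2)*(z - 1 - I), so z = 1 + I is a simple zero of Q and P is analytic there; z = 1 + I is therefore a simple pole and
  Res(f, z₀) = P(z₀)/Q'(z₀).

Q'(z) = 2*z - 3 - I, so Q'(1 + I) = -1 + I.
P(1 + I) = 1 - 2*I.

Res(f, 1 + I) = (1 - 2*I)/(-1 + I) = -3/2 + I/2

Final answer: -3/2 + I/2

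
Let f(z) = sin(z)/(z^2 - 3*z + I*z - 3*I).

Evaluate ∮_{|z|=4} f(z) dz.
By the residue theorem, ∮_C f(z) dz = 2πi · (sum of the residues of f at the poles inside |z| = 4).

The denominator factors as (z - 3)*(z + I), so the singularities of f are simple poles at z = 3, z = -I.
  |3|² = 9 < 16 = 4², so this pole is inside the contour.
  |-I|² = 1 < 16 = 4², so this pole is inside the contour.

With P(z) = sin(z) and Q(z) = z^2 - 3*z + I*z - 3*I, each pole is simple, so Res(f, z₀) = P(z₀)/Q'(z₀) with Q'(z) = 2*z - 3 + I.
  Res(f, 3) = P(3)/Q'(3) = (sin(3))/(3 + I) = (3/10 - I/10)*sin(3)
  Res(f, -I) = P(-I)/Q'(-I) = (-I*sinh(1))/(-3 - I) = (1/10 + 3*I/10)*sinh(1)

Sum of residues inside C: (3/10 - I/10)*sin(3) + (1/10 + 3*I/10)*sinh(1)
∮_C f(z) dz = 2πi · ((3/10 - I/10)*sin(3) + (1/10 + 3*I/10)*sinh(1)) = pi*(1/5 + 3*I/5)*sin(3) + pi*(-3/5 + I/5)*sinh(1)

Final answer: pi*(1/5 + 3*I/5)*sin(3) + pi*(-3/5 + I/5)*sinh(1)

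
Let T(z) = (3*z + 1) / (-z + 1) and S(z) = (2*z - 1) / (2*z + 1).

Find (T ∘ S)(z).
(T ∘ S)(z) = T(S(z)) = ((3)*S(z) + (1))/((-1)*S(z) + (1)). Multiply numerator and denominator by 2*z + 1:
  numerator:   (3)*(2*z - 1) + (1)*(2*z + 1) = 8*z - 2
  denominator: (-1)*(2*z - 1) + (1)*(2*z + 1) = 2
(T ∘ S)(z) = (8*z - 2)/2 = 4*z - 1

Final answer: 4*z - 1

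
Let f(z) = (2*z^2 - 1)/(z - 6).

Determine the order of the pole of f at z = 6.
Factor the denominator:
  z - 6 = (z - 6)

The numerator P(z) = 2*z^2 - 1 has P(6) = 71 ≠ 0, so no factor of (z - 6) cancels.
Near z = 6 we can therefore write f(z) = g(z)/(z - 6) with g analytic at 6 and g(6) ≠ 0 (g is just the numerator).

Hence z = 6 is a pole of order 1.

Final answer: 1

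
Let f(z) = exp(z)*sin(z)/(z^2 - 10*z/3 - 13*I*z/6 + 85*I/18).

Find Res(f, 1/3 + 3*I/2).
(-96/281 - 30*I/281)*exp(1/3 + 3*I/2)*sin(1/3 + 3*I/2)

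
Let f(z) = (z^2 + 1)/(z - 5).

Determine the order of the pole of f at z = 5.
Factor the denominator:
  z - 5 = (z - 5)

The numerator P(z) = z^2 + 1 has P(5) = 26 ≠ 0, so no factor of (z - 5) cancels.
Near z = 5 we can therefore write f(z) = g(z)/(z - 5) with g analytic at 5 and g(5) ≠ 0 (g is just the numerator).

Hence z = 5 is a pole of order 1.

Final answer: 1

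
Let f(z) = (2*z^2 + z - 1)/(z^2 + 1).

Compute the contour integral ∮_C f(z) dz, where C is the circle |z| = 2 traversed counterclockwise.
By the residue theorem, ∮_C f(z) dz = 2πi · (sum of the residues of f at the poles inside |z| = 2).

The denominator factors as (z - I)*(z + I), so the singularities of f are simple poles at z = I, z = -I.
  |I|² = 1 < 4 = 2², so this pole is inside the contour.
  |-I|² = 1 < 4 = 2², so this pole is inside the contour.

With P(z) = 2*z^2 + z - 1 and Q(z) = z^2 + 1, each pole is simple, so Res(f, z₀) = P(z₀)/Q'(z₀) with Q'(z) = 2*z.
  Res(f, I) = P(I)/Q'(I) = (-3 + I)/(2*I) = 1/2 + 3*I/2
  Res(f, -I) = P(-I)/Q'(-I) = (-3 - I)/(-2*I) = 1/2 - 3*I/2

Sum of residues inside C: 1
∮_C f(z) dz = 2πi · (1) = 2*I*pi

Final answer: 2*I*pi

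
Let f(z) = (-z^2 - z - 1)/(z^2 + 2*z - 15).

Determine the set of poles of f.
The singularities of f are the zeros of the denominator. Factoring,
  z^2 + 2*z - 15 = (z + 5)*(z - 3)
so the candidates are z = -5, z = 3.

Check the numerator P(z) = -z^2 - z - 1 at each one:
  P(-5) = -21 ≠ 0, so z = -5 is a (simple) pole.
  P(3) = -13 ≠ 0, so z = 3 is a (simple) pole.

Poles of f: {-5, 3}

Final answer: {-5, 3}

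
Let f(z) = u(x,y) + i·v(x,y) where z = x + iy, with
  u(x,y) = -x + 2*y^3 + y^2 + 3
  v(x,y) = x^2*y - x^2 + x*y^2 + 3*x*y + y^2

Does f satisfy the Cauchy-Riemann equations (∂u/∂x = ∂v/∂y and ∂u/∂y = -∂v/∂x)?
∂u/∂x = -1
∂v/∂y = x^2 + 2*x*y + 3*x + 2*y
∂u/∂y = 6*y^2 + 2*y
∂v/∂x = 2*x*y - 2*x + y^2 + 3*y
∂u/∂x ≠ ∂v/∂y and ∂u/∂y ≠ -∂v/∂x; the Cauchy-Riemann equations are not satisfied, so f is not analytic.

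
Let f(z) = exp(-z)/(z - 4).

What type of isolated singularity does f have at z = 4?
pole of order 1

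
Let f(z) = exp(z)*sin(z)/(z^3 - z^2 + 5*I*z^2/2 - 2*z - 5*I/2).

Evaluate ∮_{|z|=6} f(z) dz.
By the residue theorem, ∮_C f(z) dz = 2πi · (sum of the residues of f at the poles inside |z| = 6).

The denominator factors as (z + 1)*(z - 1 + 2*I)*(z - 1 + I/2), so the singularities of f are simple poles at z = -1, z = 1 - 2*I, z = 1 - I/2.
  |-1|² = 1 < 36 = 6², so this pole is inside the contour.
  |1 - 2*I|² = 5 < 36 = 6², so this pole is inside the contour.
  |1 - I/2|² = 5/4 < 36 = 6², so this pole is inside the contour.

With P(z) = exp(z)*sin(z) and Q(z) = z^3 - z^2 + 5*I*z^2/2 - 2*z - 5*I/2, each pole is simple, so Res(f, z₀) = P(z₀)/Q'(z₀) with Q'(z) = 3*z^2 - 2*z + 5*I*z - 2.
  Res(f, -1) = P(-1)/Q'(-1) = (-exp(-1)*sin(1))/(3 - 5*I) = (-3/34 - 5*I/34)*exp(-1)*sin(1)
  Res(f, 1 - 2*I) = P(1 - 2*I)/Q'(1 - 2*I) = (exp(1 - 2*I)*sin(1 - 2*I))/(-3 - 3*I) = (-1/6 + I/6)*exp(1 - 2*I)*sin(1 - 2*I)
  Res(f, 1 - I/2) = P(1 - I/2)/Q'(1 - I/2) = (exp(1 - I/2)*sin(1 - I/2))/(3/4 + 3*I) = (4/51 - 16*I/51)*exp(1 - I/2)*sin(1 - I/2)

Sum of residues inside C: (4/51 - 16*I/51)*exp(1 - I/2)*sin(1 - I/2) + (-1/6 + I/6)*exp(1 - 2*I)*sin(1 - 2*I) + (-3/34 - 5*I/34)*exp(-1)*sin(1)
∮_C f(z) dz = 2πi · ((4/51 - 16*I/51)*exp(1 - I/2)*sin(1 - I/2) + (-1/6 + I/6)*exp(1 - 2*I)*sin(1 - 2*I) + (-3/34 - 5*I/34)*exp(-1)*sin(1)) = pi*(32/51 + 8*I/51)*exp(1 - I/2)*sin(1 - I/2) + pi*(5/17 - 3*I/17)*exp(-1)*sin(1) + pi*(-1/3 - I/3)*exp(1 - 2*I)*sin(1 - 2*I)

Final answer: pi*(32/51 + 8*I/51)*exp(1 - I/2)*sin(1 - I/2) + pi*(5/17 - 3*I/17)*exp(-1)*sin(1) + pi*(-1/3 - I/3)*exp(1 - 2*I)*sin(1 - 2*I)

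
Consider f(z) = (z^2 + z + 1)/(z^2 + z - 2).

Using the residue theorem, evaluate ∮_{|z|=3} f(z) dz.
By the residue theorem, ∮_C f(z) dz = 2πi · (sum of the residues of f at the poles inside |z| = 3).

The denominator factors as (z - 1)*(z + 2), so the singularities of f are simple poles at z = 1, z = -2.
  |1|² = 1 < 9 = 3², so this pole is inside the contour.
  |-2|² = 4 < 9 = 3², so this pole is inside the contour.

With P(z) = z^2 + z + 1 and Q(z) = z^2 + z - 2, each pole is simple, so Res(f, z₀) = P(z₀)/Q'(z₀) with Q'(z) = 2*z + 1.
  Res(f, 1) = P(1)/Q'(1) = (3)/(3) = 1
  Res(f, -2) = P(-2)/Q'(-2) = (3)/(-3) = -1

Sum of residues inside C: 0
∮_C f(z) dz = 2πi · (0) = 0

Final answer: 0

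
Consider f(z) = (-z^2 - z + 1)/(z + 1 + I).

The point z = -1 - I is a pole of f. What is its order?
1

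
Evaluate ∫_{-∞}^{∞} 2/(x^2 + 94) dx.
Let f(z) = 2/(z^2 + 94). The denominator has no real zeros and deg Q - deg P = 2 ≥ 2, so the integral of f over the upper semicircle |z| = R tends to 0 as R → ∞. Closing the contour in the upper half-plane,
  ∫_{-∞}^{∞} f(x) dx = 2πi · Σ Res(f, z_k)  over the poles with Im z_k > 0.

Zeros of the denominator: z^2 + 94 = 0 gives z = ±sqrt(94)*I.
Upper half-plane: z = sqrt(94)*I (simple).

Each pole is a simple zero of Q(z) = z^2 + 94, so Res(f, z₀) = P(z₀)/Q'(z₀) with P(z) = 2, Q'(z) = 2*z:
  Res(f, sqrt(94)*I) = (2)/(2*sqrt(94)*I) = -sqrt(94)*I/94

∫_{-∞}^{∞} f(x) dx = 2πi · (-sqrt(94)*I/94) = sqrt(94)*pi/47

Final answer: sqrt(94)*pi/47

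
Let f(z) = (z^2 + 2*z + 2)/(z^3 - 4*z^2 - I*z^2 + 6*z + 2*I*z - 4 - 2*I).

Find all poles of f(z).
{1 - I, 1 + I, 2 + I}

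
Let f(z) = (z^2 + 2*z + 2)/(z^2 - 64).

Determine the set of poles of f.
The singularities of f are the zeros of the denominator. Factoring,
  z^2 - 64 = (z + 8)*(z - 8)
so the candidates are z = -8, z = 8.

Check the numerator P(z) = z^2 + 2*z + 2 at each one:
  P(-8) = 50 ≠ 0, so z = -8 is a (simple) pole.
  P(8) = 82 ≠ 0, so z = 8 is a (simple) pole.

Poles of f: {-8, 8}

Final answer: {-8, 8}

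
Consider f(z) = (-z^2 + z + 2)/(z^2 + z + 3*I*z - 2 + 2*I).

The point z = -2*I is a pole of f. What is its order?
1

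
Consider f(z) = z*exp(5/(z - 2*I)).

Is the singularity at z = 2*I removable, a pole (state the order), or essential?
essential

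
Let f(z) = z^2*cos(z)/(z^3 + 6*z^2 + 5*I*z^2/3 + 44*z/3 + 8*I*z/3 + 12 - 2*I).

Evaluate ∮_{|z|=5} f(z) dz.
By the residue theorem, ∮_C f(z) dz = 2πi · (sum of the residues of f at the poles inside |z| = 5).

The denominator factors as (z + 2 - I/3)*(z + 3 + 3*I)*(z + 1 - I), so the singularities of f are simple poles at z = -2 + I/3, z = -3 - 3*I, z = -1 + I.
  |-2 + I/3|² = 37/9 < 25 = 5², so this pole is inside the contour.
  |-3 - 3*I|² = 18 < 25 = 5², so this pole is inside the contour.
  |-1 + I|² = 2 < 25 = 5², so this pole is inside the contour.

With P(z) = z^2*cos(z) and Q(z) = z^3 + 6*z^2 + 5*I*z^2/3 + 44*z/3 + 8*I*z/3 + 12 - 2*I, each pole is simple, so Res(f, z₀) = P(z₀)/Q'(z₀) with Q'(z) = 3*z^2 + 12*z + 10*I*z/3 + 44/3 + 8*I/3.
  Res(f, -2 + I/3) = P(-2 + I/3)/Q'(-2 + I/3) = ((35/9 - 4*I/3)*cos(2 - I/3))/(11/9 - 4*I) = (817/1417 + 1128*I/1417)*cos(2 - I/3)
  Res(f, -3 - 3*I) = P(-3 - 3*I)/Q'(-3 - 3*I) = (18*I*cos(3 + 3*I))/(-34/3 + 32*I/3) = (432/545 - 459*I/545)*cos(3 + 3*I)
  Res(f, -1 + I) = P(-1 + I)/Q'(-1 + I) = (-2*I*cos(1 - I))/(-2/3 + 16*I/3) = (-24/65 + 3*I/65)*cos(1 - I)

Sum of residues inside C: (-24/65 + 3*I/65)*cos(1 - I) + (817/1417 + 1128*I/1417)*cos(2 - I/3) + (432/545 - 459*I/545)*cos(3 + 3*I)
∮_C f(z) dz = 2πi · ((-24/65 + 3*I/65)*cos(1 - I) + (817/1417 + 1128*I/1417)*cos(2 - I/3) + (432/545 - 459*I/545)*cos(3 + 3*I)) = pi*(918/545 + 864*I/545)*cos(3 + 3*I) + pi*(-2256/1417 + 1634*I/1417)*cos(2 - I/3) + pi*(-6/65 - 48*I/65)*cos(1 - I)

Final answer: pi*(918/545 + 864*I/545)*cos(3 + 3*I) + pi*(-2256/1417 + 1634*I/1417)*cos(2 - I/3) + pi*(-6/65 - 48*I/65)*cos(1 - I)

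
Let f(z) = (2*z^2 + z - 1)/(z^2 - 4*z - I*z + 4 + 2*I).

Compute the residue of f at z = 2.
Write f(z) = P(z)/Q(z) with P(z) = 2*z^2 + z - 1 and Q(z) = z^2 - 4*z - I*z + 4 + 2*I.
The denominator factors as Q(z) = (z - 2 - I)*(z - 2), so z = 2 is a simple zero of Q and P is analytic there; z = 2 is therefore a simple pole and
  Res(f, z₀) = P(z₀)/Q'(z₀).

Q'(z) = 2*z - 4 - I, so Q'(2) = -I.
P(2) = 9.

Res(f, 2) = (9)/(-I) = 9*I

Final answer: 9*I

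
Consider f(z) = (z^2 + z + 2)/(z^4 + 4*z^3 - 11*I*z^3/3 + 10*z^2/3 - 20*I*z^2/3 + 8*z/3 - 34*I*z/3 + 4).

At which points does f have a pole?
The singularities of f are the zeros of the denominator. Factoring,
  z^4 + 4*z^3 - 11*I*z^3/3 + 10*z^2/3 - 20*I*z^2/3 + 8*z/3 - 34*I*z/3 + 4 = (z - 2*I)*(z + 1 + I)*(z + I/3)*(z + 3 - 3*I)
so the candidates are z = 2*I, z = -1 - I, z = -I/3, z = -3 + 3*I.

Check the numerator P(z) = z^2 + z + 2 at each one:
  P(2*I) = -2 + 2*I ≠ 0, so z = 2*I is a (simple) pole.
  P(-1 - I) = 1 + I ≠ 0, so z = -1 - I is a (simple) pole.
  P(-I/3) = 17/9 - I/3 ≠ 0, so z = -I/3 is a (simple) pole.
  P(-3 + 3*I) = -1 - 15*I ≠ 0, so z = -3 + 3*I is a (simple) pole.

Poles of f: {-3 + 3*I, -1 - I, -I/3, 2*I}

Final answer: {-3 + 3*I, -1 - I, -I/3, 2*I}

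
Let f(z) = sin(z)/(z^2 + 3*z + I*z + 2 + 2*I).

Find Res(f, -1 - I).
(-1/2 - I/2)*sin(1 + I)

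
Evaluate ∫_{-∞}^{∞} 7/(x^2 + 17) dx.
Let f(z) = 7/(z^2 + 17). The denominator has no real zeros and deg Q - deg P = 2 ≥ 2, so the integral of f over the upper semicircle |z| = R tends to 0 as R → ∞. Closing the contour in the upper half-plane,
  ∫_{-∞}^{∞} f(x) dx = 2πi · Σ Res(f, z_k)  over the poles with Im z_k > 0.

Zeros of the denominator: z^2 + 17 = 0 gives z = ±sqrt(17)*I.
Upper half-plane: z = sqrt(17)*I (simple).

Each pole is a simple zero of Q(z) = z^2 + 17, so Res(f, z₀) = P(z₀)/Q'(z₀) with P(z) = 7, Q'(z) = 2*z:
  Res(f, sqrt(17)*I) = (7)/(2*sqrt(17)*I) = -7*sqrt(17)*I/34

∫_{-∞}^{∞} f(x) dx = 2πi · (-7*sqrt(17)*I/34) = 7*sqrt(17)*pi/17

Final answer: 7*sqrt(17)*pi/17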